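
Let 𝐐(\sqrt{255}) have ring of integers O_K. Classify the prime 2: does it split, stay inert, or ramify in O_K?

2 is ramified

d = 255 ≡ 3 (mod 4), so O_K = ℤ[√255] and disc(K) = 4d = 1020.
Ramification test: 2 | 1020. The prime 2 ramifies in K.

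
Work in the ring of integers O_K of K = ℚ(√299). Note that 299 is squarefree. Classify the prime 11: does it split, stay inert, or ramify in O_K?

d = 299 ≡ 3 (mod 4), so O_K = ℤ[√299] and disc(K) = 4d = 1196.
disc(K) = 1196 is not divisible by 11; 11 is unramified.
Compute (299/11) via Euler: 2^((11-1)/2) mod 11 = 10, so (299/11) = -1.
(299/11) = -1, so 11 is inert.

inert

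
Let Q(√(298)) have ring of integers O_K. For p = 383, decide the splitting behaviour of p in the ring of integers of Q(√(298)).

split — (383) = 𝔭₁𝔭₂ with 𝔭₁ ≠ 𝔭₂

d = 298 ≡ 2 (mod 4), so O_K = ℤ[√298] and disc(K) = 4d = 1192.
disc(K) = 1192 is not divisible by 383; 383 is unramified.
Euler's criterion: 298^191 mod 383 = 1. Thus (298|383) = 1.
d is a quadratic residue mod p, hence 383 splits in O_K.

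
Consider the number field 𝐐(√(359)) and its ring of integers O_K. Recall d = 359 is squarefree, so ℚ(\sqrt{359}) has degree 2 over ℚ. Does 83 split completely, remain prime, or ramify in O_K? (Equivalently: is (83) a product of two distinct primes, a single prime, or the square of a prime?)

359 mod 4 = 3, hence disc K = 4·359 = 1436 and O_K = ℤ[√359].
disc(K) = 1436 is not divisible by 83; 83 is unramified.
(359/83) = 27^41 mod 83 = 1, giving Legendre symbol 1.
Legendre symbol 1 ⇒ 83 is split.

split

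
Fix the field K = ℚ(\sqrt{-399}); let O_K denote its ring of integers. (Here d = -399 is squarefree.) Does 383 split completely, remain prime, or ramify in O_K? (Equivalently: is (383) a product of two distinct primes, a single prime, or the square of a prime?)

-399 mod 4 = 1, hence disc K = -399 and O_K = ℤ[(1+√-399)/2].
Since gcd(383, -399) = 1 the prime 383 does not ramify.
(-399/383) = 367^191 mod 383 = 382, giving Legendre symbol -1.
d is a non-residue mod p, hence 383 remains inert in O_K.

inert — (383) stays prime in O_K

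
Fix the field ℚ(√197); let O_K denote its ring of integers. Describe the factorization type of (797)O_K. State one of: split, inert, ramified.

splits completely

d = 197 ≡ 1 (mod 4), so O_K = ℤ[(1+√197)/2] and disc(K) = d = 197.
797 ∤ 197, so 797 is unramified.
(197/797) = 197^398 mod 797 = 1, giving Legendre symbol 1.
Legendre symbol 1 ⇒ 797 is split.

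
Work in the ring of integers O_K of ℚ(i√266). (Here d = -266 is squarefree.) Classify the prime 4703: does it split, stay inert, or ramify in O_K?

remains prime (inert)

Since -266 ≢ 1 mod 4, the ring of integers is ℤ[√-266] with discriminant 4·(-266) = -1064.
disc(K) = -1064 is not divisible by 4703; 4703 is unramified.
Legendre symbol by Euler's criterion: (-266/4703) ≡ (-266)^2351 ≡ 4702 (mod 4703), i.e. (-266/4703) = -1.
d is a non-residue mod p, hence 4703 remains inert in O_K.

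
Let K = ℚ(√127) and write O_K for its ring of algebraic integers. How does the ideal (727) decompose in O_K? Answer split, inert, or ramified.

127 mod 4 = 3, hence disc K = 4·127 = 508 and O_K = ℤ[√127].
Since gcd(727, 508) = 1 the prime 727 does not ramify.
(127/727) = 127^363 mod 727 = 1, giving Legendre symbol 1.
d is a quadratic residue mod p, hence 727 splits in O_K.

splits completely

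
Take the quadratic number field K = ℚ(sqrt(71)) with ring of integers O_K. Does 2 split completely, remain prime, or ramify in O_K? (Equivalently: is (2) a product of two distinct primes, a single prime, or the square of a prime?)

Since 71 ≢ 1 mod 4, the ring of integers is ℤ[√71] with discriminant 4·71 = 284.
disc(K) = 284 = 2·142, so p = 2 is ramified.

p ramifies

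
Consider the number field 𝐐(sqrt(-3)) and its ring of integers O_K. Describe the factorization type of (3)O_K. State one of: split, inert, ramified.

-3 mod 4 = 1, hence disc K = -3 and O_K = ℤ[(1+√-3)/2].
disc(K) = -3 = 3·(-1), so p = 3 is ramified.

3 is ramified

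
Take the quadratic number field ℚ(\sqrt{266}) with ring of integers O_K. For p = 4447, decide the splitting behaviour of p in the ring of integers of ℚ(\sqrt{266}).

Since 266 ≢ 1 mod 4, the ring of integers is ℤ[√266] with discriminant 4·266 = 1064.
Since gcd(4447, 1064) = 1 the prime 4447 does not ramify.
Legendre symbol by Euler's criterion: (266/4447) ≡ 266^2223 ≡ 1 (mod 4447), i.e. (266/4447) = 1.
Legendre symbol 1 ⇒ 4447 is split.

p splits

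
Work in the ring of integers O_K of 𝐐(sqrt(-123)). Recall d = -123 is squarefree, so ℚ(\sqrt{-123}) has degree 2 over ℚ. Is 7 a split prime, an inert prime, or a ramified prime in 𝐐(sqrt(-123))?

-123 mod 4 = 1, hence disc K = -123 and O_K = ℤ[(1+√-123)/2].
7 ∤ -123, so 7 is unramified.
Compute (-123/7) via Euler: 3^((7-1)/2) mod 7 = 6, so (-123/7) = -1.
(-123/7) = -1, so 7 is inert.

p is inert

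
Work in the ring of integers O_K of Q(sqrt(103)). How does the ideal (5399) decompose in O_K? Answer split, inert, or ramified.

Since 103 ≢ 1 mod 4, the ring of integers is ℤ[√103] with discriminant 4·103 = 412.
Since gcd(5399, 412) = 1 the prime 5399 does not ramify.
(103/5399) = 103^2699 mod 5399 = 1, giving Legendre symbol 1.
(103/5399) = 1, so 5399 splits.

5399 splits in O_K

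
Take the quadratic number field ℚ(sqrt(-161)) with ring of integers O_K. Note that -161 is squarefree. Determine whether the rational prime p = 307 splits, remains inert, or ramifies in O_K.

Since -161 ≢ 1 mod 4, the ring of integers is ℤ[√-161] with discriminant 4·(-161) = -644.
Since gcd(307, -644) = 1 the prime 307 does not ramify.
Compute (-161/307) via Euler: 146^((307-1)/2) mod 307 = 1, so (-161/307) = 1.
Legendre symbol 1 ⇒ 307 is split.

p splits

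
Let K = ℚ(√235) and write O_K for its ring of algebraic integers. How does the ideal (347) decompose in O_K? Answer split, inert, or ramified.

235 mod 4 = 3, hence disc K = 4·235 = 940 and O_K = ℤ[√235].
Since gcd(347, 940) = 1 the prime 347 does not ramify.
Euler's criterion: 235^173 mod 347 = 1. Thus (235|347) = 1.
Legendre symbol 1 ⇒ 347 is split.

split — (347) = 𝔭₁𝔭₂ with 𝔭₁ ≠ 𝔭₂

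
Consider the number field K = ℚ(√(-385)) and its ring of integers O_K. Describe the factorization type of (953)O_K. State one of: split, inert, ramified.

953 splits in O_K

-385 mod 4 = 3, hence disc K = 4·(-385) = -1540 and O_K = ℤ[√-385].
953 ∤ -1540, so 953 is unramified.
Compute (-385/953) via Euler: 568^((953-1)/2) mod 953 = 1, so (-385/953) = 1.
(-385/953) = 1, so 953 splits.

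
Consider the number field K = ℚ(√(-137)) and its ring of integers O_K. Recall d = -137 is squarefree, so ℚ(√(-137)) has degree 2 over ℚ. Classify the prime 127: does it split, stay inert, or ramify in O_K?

127 splits in O_K

-137 mod 4 = 3, hence disc K = 4·(-137) = -548 and O_K = ℤ[√-137].
Since gcd(127, -548) = 1 the prime 127 does not ramify.
(-137/127) = 117^63 mod 127 = 1, giving Legendre symbol 1.
Legendre symbol 1 ⇒ 127 is split.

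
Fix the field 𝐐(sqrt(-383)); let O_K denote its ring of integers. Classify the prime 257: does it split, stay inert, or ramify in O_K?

remains prime (inert)

Since -383 ≡ 1 mod 4, the ring of integers is ℤ[(1+√-383)/2] with discriminant -383.
disc(K) = -383 is not divisible by 257; 257 is unramified.
(-383/257) = 131^128 mod 257 = 256, giving Legendre symbol -1.
d is a non-residue mod p, hence 257 remains inert in O_K.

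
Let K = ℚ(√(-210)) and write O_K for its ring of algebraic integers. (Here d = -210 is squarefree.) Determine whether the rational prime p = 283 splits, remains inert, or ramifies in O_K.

-210 mod 4 = 2, hence disc K = 4·(-210) = -840 and O_K = ℤ[√-210].
283 ∤ -840, so 283 is unramified.
Euler's criterion: (-210)^141 mod 283 = 1. Thus (-210|283) = 1.
(-210/283) = 1, so 283 splits.

split — (283) = 𝔭₁𝔭₂ with 𝔭₁ ≠ 𝔭₂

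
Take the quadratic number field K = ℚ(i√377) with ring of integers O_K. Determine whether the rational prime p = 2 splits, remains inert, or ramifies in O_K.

ramifies in O_K

-377 mod 4 = 3, hence disc K = 4·(-377) = -1508 and O_K = ℤ[√-377].
Ramification test: 2 | -1508. The prime 2 ramifies in K.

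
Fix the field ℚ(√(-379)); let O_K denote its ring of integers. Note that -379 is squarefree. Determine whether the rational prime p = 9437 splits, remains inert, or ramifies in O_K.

9437 splits in O_K

-379 mod 4 = 1, hence disc K = -379 and O_K = ℤ[(1+√-379)/2].
9437 ∤ -379, so 9437 is unramified.
Compute (-379/9437) via Euler: 9058^((9437-1)/2) mod 9437 = 1, so (-379/9437) = 1.
(-379/9437) = 1, so 9437 splits.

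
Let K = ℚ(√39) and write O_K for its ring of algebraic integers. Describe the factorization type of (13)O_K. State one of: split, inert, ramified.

ramified — (13) = 𝔭²

d = 39 ≡ 3 (mod 4), so O_K = ℤ[√39] and disc(K) = 4d = 156.
13 divides disc(K) = 156, so 13 ramifies.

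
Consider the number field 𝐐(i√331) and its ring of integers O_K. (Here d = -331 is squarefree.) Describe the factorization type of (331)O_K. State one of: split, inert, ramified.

331 is ramified

d = -331 ≡ 1 (mod 4), so O_K = ℤ[(1+√-331)/2] and disc(K) = d = -331.
Ramification test: 331 | -331. The prime 331 ramifies in K.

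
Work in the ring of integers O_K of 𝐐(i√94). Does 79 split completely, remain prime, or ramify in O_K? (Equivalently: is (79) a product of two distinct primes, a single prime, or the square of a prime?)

Since -94 ≢ 1 mod 4, the ring of integers is ℤ[√-94] with discriminant 4·(-94) = -376.
Since gcd(79, -376) = 1 the prime 79 does not ramify.
Legendre symbol by Euler's criterion: (-94/79) ≡ (-94)^39 ≡ 1 (mod 79), i.e. (-94/79) = 1.
Legendre symbol 1 ⇒ 79 is split.

split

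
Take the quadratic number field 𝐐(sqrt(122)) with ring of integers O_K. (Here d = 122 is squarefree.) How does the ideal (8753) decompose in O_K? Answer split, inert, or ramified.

122 mod 4 = 2, hence disc K = 4·122 = 488 and O_K = ℤ[√122].
Since gcd(8753, 488) = 1 the prime 8753 does not ramify.
(122/8753) = 122^4376 mod 8753 = 8752, giving Legendre symbol -1.
Legendre symbol -1 ⇒ 8753 is inert.

remains prime (inert)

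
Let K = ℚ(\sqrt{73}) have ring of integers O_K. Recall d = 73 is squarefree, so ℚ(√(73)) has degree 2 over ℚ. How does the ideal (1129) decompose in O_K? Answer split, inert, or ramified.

Since 73 ≡ 1 mod 4, the ring of integers is ℤ[(1+√73)/2] with discriminant 73.
1129 ∤ 73, so 1129 is unramified.
Euler's criterion: 73^564 mod 1129 = 1128. Thus (73|1129) = -1.
d is a non-residue mod p, hence 1129 remains inert in O_K.

inert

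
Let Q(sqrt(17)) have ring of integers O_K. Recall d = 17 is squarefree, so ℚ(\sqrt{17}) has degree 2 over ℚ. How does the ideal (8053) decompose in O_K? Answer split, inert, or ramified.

17 mod 4 = 1, hence disc K = 17 and O_K = ℤ[(1+√17)/2].
8053 ∤ 17, so 8053 is unramified.
Compute (17/8053) via Euler: 17^((8053-1)/2) mod 8053 = 8052, so (17/8053) = -1.
d is a non-residue mod p, hence 8053 remains inert in O_K.

8053 remains inert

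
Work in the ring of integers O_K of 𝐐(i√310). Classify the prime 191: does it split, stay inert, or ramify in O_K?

-310 mod 4 = 2, hence disc K = 4·(-310) = -1240 and O_K = ℤ[√-310].
disc(K) = -1240 is not divisible by 191; 191 is unramified.
Euler's criterion: (-310)^95 mod 191 = 1. Thus (-310|191) = 1.
Legendre symbol 1 ⇒ 191 is split.

splits completely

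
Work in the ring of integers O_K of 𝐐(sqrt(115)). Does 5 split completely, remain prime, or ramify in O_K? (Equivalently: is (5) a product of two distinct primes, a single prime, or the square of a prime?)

Since 115 ≢ 1 mod 4, the ring of integers is ℤ[√115] with discriminant 4·115 = 460.
5 divides disc(K) = 460, so 5 ramifies.

ramified — (5) = 𝔭²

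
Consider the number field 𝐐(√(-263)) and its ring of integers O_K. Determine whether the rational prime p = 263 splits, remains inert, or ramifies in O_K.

d = -263 ≡ 1 (mod 4), so O_K = ℤ[(1+√-263)/2] and disc(K) = d = -263.
disc(K) = -263 = 263·(-1), so p = 263 is ramified.

263 is ramified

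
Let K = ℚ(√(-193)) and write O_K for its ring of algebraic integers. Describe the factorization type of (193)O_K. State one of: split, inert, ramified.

ramifies in O_K

-193 mod 4 = 3, hence disc K = 4·(-193) = -772 and O_K = ℤ[√-193].
193 divides disc(K) = -772, so 193 ramifies.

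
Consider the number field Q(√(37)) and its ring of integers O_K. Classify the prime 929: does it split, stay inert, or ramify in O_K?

Since 37 ≡ 1 mod 4, the ring of integers is ℤ[(1+√37)/2] with discriminant 37.
Since gcd(929, 37) = 1 the prime 929 does not ramify.
Compute (37/929) via Euler: 37^((929-1)/2) mod 929 = 1, so (37/929) = 1.
d is a quadratic residue mod p, hence 929 splits in O_K.

split — (929) = 𝔭₁𝔭₂ with 𝔭₁ ≠ 𝔭₂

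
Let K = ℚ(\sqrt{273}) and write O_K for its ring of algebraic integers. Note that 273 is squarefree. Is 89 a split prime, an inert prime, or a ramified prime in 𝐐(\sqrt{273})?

273 mod 4 = 1, hence disc K = 273 and O_K = ℤ[(1+√273)/2].
disc(K) = 273 is not divisible by 89; 89 is unramified.
(273/89) = 6^44 mod 89 = 88, giving Legendre symbol -1.
d is a non-residue mod p, hence 89 remains inert in O_K.

inert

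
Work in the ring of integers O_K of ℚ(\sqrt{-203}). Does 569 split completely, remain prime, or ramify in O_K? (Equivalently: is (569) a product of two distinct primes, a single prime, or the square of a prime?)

-203 mod 4 = 1, hence disc K = -203 and O_K = ℤ[(1+√-203)/2].
Since gcd(569, -203) = 1 the prime 569 does not ramify.
Compute (-203/569) via Euler: 366^((569-1)/2) mod 569 = 568, so (-203/569) = -1.
Legendre symbol -1 ⇒ 569 is inert.

inert — (569) stays prime in O_K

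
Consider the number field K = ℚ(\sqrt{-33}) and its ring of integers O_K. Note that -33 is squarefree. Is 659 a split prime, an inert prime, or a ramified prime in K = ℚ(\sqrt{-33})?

d = -33 ≡ 3 (mod 4), so O_K = ℤ[√-33] and disc(K) = 4d = -132.
disc(K) = -132 is not divisible by 659; 659 is unramified.
(-33/659) = 626^329 mod 659 = 658, giving Legendre symbol -1.
(-33/659) = -1, so 659 is inert.

inert — (659) stays prime in O_K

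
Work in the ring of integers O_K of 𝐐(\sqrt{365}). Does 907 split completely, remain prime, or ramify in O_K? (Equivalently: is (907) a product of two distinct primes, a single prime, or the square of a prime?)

Since 365 ≡ 1 mod 4, the ring of integers is ℤ[(1+√365)/2] with discriminant 365.
907 ∤ 365, so 907 is unramified.
(365/907) = 365^453 mod 907 = 1, giving Legendre symbol 1.
Legendre symbol 1 ⇒ 907 is split.

split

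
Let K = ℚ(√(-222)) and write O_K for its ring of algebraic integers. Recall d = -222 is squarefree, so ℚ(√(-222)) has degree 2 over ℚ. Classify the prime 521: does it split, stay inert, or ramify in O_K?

d = -222 ≡ 2 (mod 4), so O_K = ℤ[√-222] and disc(K) = 4d = -888.
disc(K) = -888 is not divisible by 521; 521 is unramified.
Euler's criterion: (-222)^260 mod 521 = 520. Thus (-222|521) = -1.
Legendre symbol -1 ⇒ 521 is inert.

521 remains inert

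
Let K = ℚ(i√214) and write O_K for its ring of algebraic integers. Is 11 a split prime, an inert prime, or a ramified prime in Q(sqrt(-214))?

d = -214 ≡ 2 (mod 4), so O_K = ℤ[√-214] and disc(K) = 4d = -856.
Since gcd(11, -856) = 1 the prime 11 does not ramify.
Legendre symbol by Euler's criterion: (-214/11) ≡ (-214)^5 ≡ 10 (mod 11), i.e. (-214/11) = -1.
Legendre symbol -1 ⇒ 11 is inert.

inert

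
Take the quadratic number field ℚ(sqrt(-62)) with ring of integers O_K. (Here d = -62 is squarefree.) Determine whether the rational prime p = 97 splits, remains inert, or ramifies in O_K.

split

Since -62 ≢ 1 mod 4, the ring of integers is ℤ[√-62] with discriminant 4·(-62) = -248.
disc(K) = -248 is not divisible by 97; 97 is unramified.
Compute (-62/97) via Euler: 35^((97-1)/2) mod 97 = 1, so (-62/97) = 1.
(-62/97) = 1, so 97 splits.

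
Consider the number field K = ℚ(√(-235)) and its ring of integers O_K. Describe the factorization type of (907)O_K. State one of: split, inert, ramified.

inert

Since -235 ≡ 1 mod 4, the ring of integers is ℤ[(1+√-235)/2] with discriminant -235.
Since gcd(907, -235) = 1 the prime 907 does not ramify.
(-235/907) = 672^453 mod 907 = 906, giving Legendre symbol -1.
d is a non-residue mod p, hence 907 remains inert in O_K.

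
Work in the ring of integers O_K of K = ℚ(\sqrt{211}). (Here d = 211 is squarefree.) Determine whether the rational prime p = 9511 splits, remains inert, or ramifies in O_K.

d = 211 ≡ 3 (mod 4), so O_K = ℤ[√211] and disc(K) = 4d = 844.
9511 ∤ 844, so 9511 is unramified.
(211/9511) = 211^4755 mod 9511 = 9510, giving Legendre symbol -1.
d is a non-residue mod p, hence 9511 remains inert in O_K.

inert — (9511) stays prime in O_K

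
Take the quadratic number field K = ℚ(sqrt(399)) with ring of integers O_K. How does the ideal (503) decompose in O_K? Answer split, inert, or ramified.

d = 399 ≡ 3 (mod 4), so O_K = ℤ[√399] and disc(K) = 4d = 1596.
disc(K) = 1596 is not divisible by 503; 503 is unramified.
(399/503) = 399^251 mod 503 = 502, giving Legendre symbol -1.
(399/503) = -1, so 503 is inert.

503 remains inert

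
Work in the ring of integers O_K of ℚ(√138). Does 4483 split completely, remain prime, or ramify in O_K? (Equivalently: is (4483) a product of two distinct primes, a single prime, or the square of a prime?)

splits completely

138 mod 4 = 2, hence disc K = 4·138 = 552 and O_K = ℤ[√138].
disc(K) = 552 is not divisible by 4483; 4483 is unramified.
Compute (138/4483) via Euler: 138^((4483-1)/2) mod 4483 = 1, so (138/4483) = 1.
d is a quadratic residue mod p, hence 4483 splits in O_K.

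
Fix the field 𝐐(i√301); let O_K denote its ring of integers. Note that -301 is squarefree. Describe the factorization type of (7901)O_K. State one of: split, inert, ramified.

-301 mod 4 = 3, hence disc K = 4·(-301) = -1204 and O_K = ℤ[√-301].
disc(K) = -1204 is not divisible by 7901; 7901 is unramified.
Euler's criterion: (-301)^3950 mod 7901 = 1. Thus (-301|7901) = 1.
Legendre symbol 1 ⇒ 7901 is split.

p splits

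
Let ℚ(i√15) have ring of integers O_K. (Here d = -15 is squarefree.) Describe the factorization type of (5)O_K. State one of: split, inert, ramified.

d = -15 ≡ 1 (mod 4), so O_K = ℤ[(1+√-15)/2] and disc(K) = d = -15.
Ramification test: 5 | -15. The prime 5 ramifies in K.

p ramifies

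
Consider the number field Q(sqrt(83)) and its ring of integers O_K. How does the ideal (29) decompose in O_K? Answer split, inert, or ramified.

83 mod 4 = 3, hence disc K = 4·83 = 332 and O_K = ℤ[√83].
29 ∤ 332, so 29 is unramified.
(83/29) = 25^14 mod 29 = 1, giving Legendre symbol 1.
d is a quadratic residue mod p, hence 29 splits in O_K.

split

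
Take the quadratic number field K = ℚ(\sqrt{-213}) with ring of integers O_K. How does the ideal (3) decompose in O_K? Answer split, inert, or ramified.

p ramifies

-213 mod 4 = 3, hence disc K = 4·(-213) = -852 and O_K = ℤ[√-213].
Ramification test: 3 | -852. The prime 3 ramifies in K.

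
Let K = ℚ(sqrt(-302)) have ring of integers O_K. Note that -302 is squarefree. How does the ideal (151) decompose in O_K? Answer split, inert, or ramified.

Since -302 ≢ 1 mod 4, the ring of integers is ℤ[√-302] with discriminant 4·(-302) = -1208.
Ramification test: 151 | -1208. The prime 151 ramifies in K.

151 is ramified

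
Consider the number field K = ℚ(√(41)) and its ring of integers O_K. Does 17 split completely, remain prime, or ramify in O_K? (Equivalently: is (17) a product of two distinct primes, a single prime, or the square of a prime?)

Since 41 ≡ 1 mod 4, the ring of integers is ℤ[(1+√41)/2] with discriminant 41.
17 ∤ 41, so 17 is unramified.
(41/17) = 7^8 mod 17 = 16, giving Legendre symbol -1.
Legendre symbol -1 ⇒ 17 is inert.

inert — (17) stays prime in O_K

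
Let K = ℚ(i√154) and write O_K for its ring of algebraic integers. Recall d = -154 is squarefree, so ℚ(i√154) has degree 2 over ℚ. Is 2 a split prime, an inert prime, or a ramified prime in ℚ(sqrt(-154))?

ramifies in O_K

Since -154 ≢ 1 mod 4, the ring of integers is ℤ[√-154] with discriminant 4·(-154) = -616.
Ramification test: 2 | -616. The prime 2 ramifies in K.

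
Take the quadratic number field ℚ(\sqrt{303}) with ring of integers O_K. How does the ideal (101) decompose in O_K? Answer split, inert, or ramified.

101 is ramified

Since 303 ≢ 1 mod 4, the ring of integers is ℤ[√303] with discriminant 4·303 = 1212.
101 divides disc(K) = 1212, so 101 ramifies.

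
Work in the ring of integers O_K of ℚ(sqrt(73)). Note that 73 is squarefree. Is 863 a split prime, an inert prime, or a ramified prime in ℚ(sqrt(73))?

inert

73 mod 4 = 1, hence disc K = 73 and O_K = ℤ[(1+√73)/2].
disc(K) = 73 is not divisible by 863; 863 is unramified.
Legendre symbol by Euler's criterion: (73/863) ≡ 73^431 ≡ 862 (mod 863), i.e. (73/863) = -1.
d is a non-residue mod p, hence 863 remains inert in O_K.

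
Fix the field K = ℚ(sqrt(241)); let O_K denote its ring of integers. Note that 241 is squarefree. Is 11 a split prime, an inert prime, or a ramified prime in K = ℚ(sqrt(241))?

d = 241 ≡ 1 (mod 4), so O_K = ℤ[(1+√241)/2] and disc(K) = d = 241.
Since gcd(11, 241) = 1 the prime 11 does not ramify.
(241/11) = 10^5 mod 11 = 10, giving Legendre symbol -1.
d is a non-residue mod p, hence 11 remains inert in O_K.

p is inert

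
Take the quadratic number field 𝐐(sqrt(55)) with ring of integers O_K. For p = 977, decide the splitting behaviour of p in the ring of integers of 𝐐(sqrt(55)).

p is inert

55 mod 4 = 3, hence disc K = 4·55 = 220 and O_K = ℤ[√55].
977 ∤ 220, so 977 is unramified.
Compute (55/977) via Euler: 55^((977-1)/2) mod 977 = 976, so (55/977) = -1.
(55/977) = -1, so 977 is inert.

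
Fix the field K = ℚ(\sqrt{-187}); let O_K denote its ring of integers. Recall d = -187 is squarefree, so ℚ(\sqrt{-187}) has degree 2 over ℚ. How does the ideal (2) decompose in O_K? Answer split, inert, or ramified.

-187 mod 4 = 1, hence disc K = -187 and O_K = ℤ[(1+√-187)/2].
Since gcd(2, -187) = 1 the prime 2 does not ramify.
d ≡ 5 (mod 8); the supplementary law gives 2 inert.

inert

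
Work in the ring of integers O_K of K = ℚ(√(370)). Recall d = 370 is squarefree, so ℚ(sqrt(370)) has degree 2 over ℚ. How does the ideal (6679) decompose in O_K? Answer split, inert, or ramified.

p is inert

Since 370 ≢ 1 mod 4, the ring of integers is ℤ[√370] with discriminant 4·370 = 1480.
Since gcd(6679, 1480) = 1 the prime 6679 does not ramify.
Legendre symbol by Euler's criterion: (370/6679) ≡ 370^3339 ≡ 6678 (mod 6679), i.e. (370/6679) = -1.
Legendre symbol -1 ⇒ 6679 is inert.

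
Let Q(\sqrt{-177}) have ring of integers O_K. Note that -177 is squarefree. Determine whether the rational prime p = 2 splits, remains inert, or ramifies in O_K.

ramified

d = -177 ≡ 3 (mod 4), so O_K = ℤ[√-177] and disc(K) = 4d = -708.
disc(K) = -708 = 2·(-354), so p = 2 is ramified.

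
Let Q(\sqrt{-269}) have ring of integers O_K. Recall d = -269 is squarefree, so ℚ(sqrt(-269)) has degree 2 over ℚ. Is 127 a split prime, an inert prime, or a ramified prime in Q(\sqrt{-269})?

Since -269 ≢ 1 mod 4, the ring of integers is ℤ[√-269] with discriminant 4·(-269) = -1076.
Since gcd(127, -1076) = 1 the prime 127 does not ramify.
Euler's criterion: (-269)^63 mod 127 = 126. Thus (-269|127) = -1.
(-269/127) = -1, so 127 is inert.

127 remains inert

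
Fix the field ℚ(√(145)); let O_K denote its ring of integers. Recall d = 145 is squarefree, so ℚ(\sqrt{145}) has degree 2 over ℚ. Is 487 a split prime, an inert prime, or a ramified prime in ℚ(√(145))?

d = 145 ≡ 1 (mod 4), so O_K = ℤ[(1+√145)/2] and disc(K) = d = 145.
disc(K) = 145 is not divisible by 487; 487 is unramified.
Compute (145/487) via Euler: 145^((487-1)/2) mod 487 = 486, so (145/487) = -1.
Legendre symbol -1 ⇒ 487 is inert.

inert — (487) stays prime in O_K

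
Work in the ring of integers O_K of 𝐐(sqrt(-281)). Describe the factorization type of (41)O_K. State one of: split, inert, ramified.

p is inert

Since -281 ≢ 1 mod 4, the ring of integers is ℤ[√-281] with discriminant 4·(-281) = -1124.
Since gcd(41, -1124) = 1 the prime 41 does not ramify.
Compute (-281/41) via Euler: 6^((41-1)/2) mod 41 = 40, so (-281/41) = -1.
d is a non-residue mod p, hence 41 remains inert in O_K.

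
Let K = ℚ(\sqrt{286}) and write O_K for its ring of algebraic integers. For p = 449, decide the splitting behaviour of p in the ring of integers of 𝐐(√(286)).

p is inert

286 mod 4 = 2, hence disc K = 4·286 = 1144 and O_K = ℤ[√286].
Since gcd(449, 1144) = 1 the prime 449 does not ramify.
(286/449) = 286^224 mod 449 = 448, giving Legendre symbol -1.
d is a non-residue mod p, hence 449 remains inert in O_K.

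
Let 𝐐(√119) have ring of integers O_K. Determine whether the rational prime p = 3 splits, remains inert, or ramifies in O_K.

remains prime (inert)

Since 119 ≢ 1 mod 4, the ring of integers is ℤ[√119] with discriminant 4·119 = 476.
disc(K) = 476 is not divisible by 3; 3 is unramified.
(119/3) = 2^1 mod 3 = 2, giving Legendre symbol -1.
Legendre symbol -1 ⇒ 3 is inert.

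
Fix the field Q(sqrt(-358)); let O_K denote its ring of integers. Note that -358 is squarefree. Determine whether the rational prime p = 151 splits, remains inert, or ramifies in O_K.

-358 mod 4 = 2, hence disc K = 4·(-358) = -1432 and O_K = ℤ[√-358].
151 ∤ -1432, so 151 is unramified.
Euler's criterion: (-358)^75 mod 151 = 1. Thus (-358|151) = 1.
(-358/151) = 1, so 151 splits.

151 splits in O_K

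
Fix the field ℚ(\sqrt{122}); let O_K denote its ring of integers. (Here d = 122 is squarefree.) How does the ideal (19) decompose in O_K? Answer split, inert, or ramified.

inert — (19) stays prime in O_K

Since 122 ≢ 1 mod 4, the ring of integers is ℤ[√122] with discriminant 4·122 = 488.
Since gcd(19, 488) = 1 the prime 19 does not ramify.
(122/19) = 8^9 mod 19 = 18, giving Legendre symbol -1.
d is a non-residue mod p, hence 19 remains inert in O_K.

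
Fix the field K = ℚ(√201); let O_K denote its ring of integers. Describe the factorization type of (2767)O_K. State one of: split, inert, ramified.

d = 201 ≡ 1 (mod 4), so O_K = ℤ[(1+√201)/2] and disc(K) = d = 201.
Since gcd(2767, 201) = 1 the prime 2767 does not ramify.
(201/2767) = 201^1383 mod 2767 = 2766, giving Legendre symbol -1.
d is a non-residue mod p, hence 2767 remains inert in O_K.

2767 remains inert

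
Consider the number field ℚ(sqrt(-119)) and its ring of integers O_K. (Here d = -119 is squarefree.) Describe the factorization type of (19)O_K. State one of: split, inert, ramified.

inert — (19) stays prime in O_K

-119 mod 4 = 1, hence disc K = -119 and O_K = ℤ[(1+√-119)/2].
disc(K) = -119 is not divisible by 19; 19 is unramified.
(-119/19) = 14^9 mod 19 = 18, giving Legendre symbol -1.
d is a non-residue mod p, hence 19 remains inert in O_K.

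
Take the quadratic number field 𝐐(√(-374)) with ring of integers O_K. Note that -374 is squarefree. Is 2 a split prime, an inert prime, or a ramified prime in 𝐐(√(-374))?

p ramifies

Since -374 ≢ 1 mod 4, the ring of integers is ℤ[√-374] with discriminant 4·(-374) = -1496.
disc(K) = -1496 = 2·(-748), so p = 2 is ramified.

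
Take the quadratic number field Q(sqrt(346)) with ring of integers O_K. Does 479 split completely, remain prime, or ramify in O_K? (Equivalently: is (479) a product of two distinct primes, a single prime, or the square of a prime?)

split — (479) = 𝔭₁𝔭₂ with 𝔭₁ ≠ 𝔭₂

d = 346 ≡ 2 (mod 4), so O_K = ℤ[√346] and disc(K) = 4d = 1384.
Since gcd(479, 1384) = 1 the prime 479 does not ramify.
Euler's criterion: 346^239 mod 479 = 1. Thus (346|479) = 1.
Legendre symbol 1 ⇒ 479 is split.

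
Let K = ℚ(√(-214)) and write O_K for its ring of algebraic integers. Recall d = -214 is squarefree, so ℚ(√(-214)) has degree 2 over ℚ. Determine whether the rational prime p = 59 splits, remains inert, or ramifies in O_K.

-214 mod 4 = 2, hence disc K = 4·(-214) = -856 and O_K = ℤ[√-214].
Since gcd(59, -856) = 1 the prime 59 does not ramify.
Compute (-214/59) via Euler: 22^((59-1)/2) mod 59 = 1, so (-214/59) = 1.
Legendre symbol 1 ⇒ 59 is split.

splits completely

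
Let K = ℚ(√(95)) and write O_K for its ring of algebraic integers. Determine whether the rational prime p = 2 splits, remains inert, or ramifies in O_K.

95 mod 4 = 3, hence disc K = 4·95 = 380 and O_K = ℤ[√95].
2 divides disc(K) = 380, so 2 ramifies.

ramifies in O_K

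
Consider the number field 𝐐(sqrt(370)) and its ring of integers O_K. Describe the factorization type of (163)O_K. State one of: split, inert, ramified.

Since 370 ≢ 1 mod 4, the ring of integers is ℤ[√370] with discriminant 4·370 = 1480.
Since gcd(163, 1480) = 1 the prime 163 does not ramify.
Compute (370/163) via Euler: 44^((163-1)/2) mod 163 = 162, so (370/163) = -1.
(370/163) = -1, so 163 is inert.

inert — (163) stays prime in O_K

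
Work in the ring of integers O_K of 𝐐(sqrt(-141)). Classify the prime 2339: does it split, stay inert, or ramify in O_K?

Since -141 ≢ 1 mod 4, the ring of integers is ℤ[√-141] with discriminant 4·(-141) = -564.
Since gcd(2339, -564) = 1 the prime 2339 does not ramify.
Euler's criterion: (-141)^1169 mod 2339 = 1. Thus (-141|2339) = 1.
(-141/2339) = 1, so 2339 splits.

split — (2339) = 𝔭₁𝔭₂ with 𝔭₁ ≠ 𝔭₂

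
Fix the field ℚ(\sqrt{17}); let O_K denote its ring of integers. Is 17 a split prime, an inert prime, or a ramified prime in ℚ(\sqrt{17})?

Since 17 ≡ 1 mod 4, the ring of integers is ℤ[(1+√17)/2] with discriminant 17.
17 divides disc(K) = 17, so 17 ramifies.

p ramifies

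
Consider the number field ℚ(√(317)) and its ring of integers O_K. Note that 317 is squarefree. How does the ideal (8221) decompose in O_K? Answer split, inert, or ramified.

d = 317 ≡ 1 (mod 4), so O_K = ℤ[(1+√317)/2] and disc(K) = d = 317.
disc(K) = 317 is not divisible by 8221; 8221 is unramified.
Euler's criterion: 317^4110 mod 8221 = 8220. Thus (317|8221) = -1.
Legendre symbol -1 ⇒ 8221 is inert.

inert — (8221) stays prime in O_K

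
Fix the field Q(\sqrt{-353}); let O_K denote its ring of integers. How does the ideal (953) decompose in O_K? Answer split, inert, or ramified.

d = -353 ≡ 3 (mod 4), so O_K = ℤ[√-353] and disc(K) = 4d = -1412.
disc(K) = -1412 is not divisible by 953; 953 is unramified.
Compute (-353/953) via Euler: 600^((953-1)/2) mod 953 = 952, so (-353/953) = -1.
(-353/953) = -1, so 953 is inert.

remains prime (inert)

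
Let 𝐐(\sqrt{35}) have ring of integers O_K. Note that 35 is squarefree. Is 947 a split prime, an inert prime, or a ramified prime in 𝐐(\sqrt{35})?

d = 35 ≡ 3 (mod 4), so O_K = ℤ[√35] and disc(K) = 4d = 140.
disc(K) = 140 is not divisible by 947; 947 is unramified.
Legendre symbol by Euler's criterion: (35/947) ≡ 35^473 ≡ 1 (mod 947), i.e. (35/947) = 1.
(35/947) = 1, so 947 splits.

947 splits in O_K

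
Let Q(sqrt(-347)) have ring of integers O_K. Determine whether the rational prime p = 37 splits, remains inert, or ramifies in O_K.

37 remains inert

Since -347 ≡ 1 mod 4, the ring of integers is ℤ[(1+√-347)/2] with discriminant -347.
disc(K) = -347 is not divisible by 37; 37 is unramified.
Compute (-347/37) via Euler: 23^((37-1)/2) mod 37 = 36, so (-347/37) = -1.
d is a non-residue mod p, hence 37 remains inert in O_K.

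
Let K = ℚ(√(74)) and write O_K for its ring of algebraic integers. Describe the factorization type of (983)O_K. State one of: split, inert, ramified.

Since 74 ≢ 1 mod 4, the ring of integers is ℤ[√74] with discriminant 4·74 = 296.
disc(K) = 296 is not divisible by 983; 983 is unramified.
(74/983) = 74^491 mod 983 = 1, giving Legendre symbol 1.
d is a quadratic residue mod p, hence 983 splits in O_K.

p splits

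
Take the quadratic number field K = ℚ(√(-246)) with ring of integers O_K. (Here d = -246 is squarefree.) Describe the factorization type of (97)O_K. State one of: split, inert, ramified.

remains prime (inert)

-246 mod 4 = 2, hence disc K = 4·(-246) = -984 and O_K = ℤ[√-246].
disc(K) = -984 is not divisible by 97; 97 is unramified.
Compute (-246/97) via Euler: 45^((97-1)/2) mod 97 = 96, so (-246/97) = -1.
d is a non-residue mod p, hence 97 remains inert in O_K.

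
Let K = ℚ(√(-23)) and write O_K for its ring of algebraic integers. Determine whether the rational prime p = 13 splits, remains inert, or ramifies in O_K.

split — (13) = 𝔭₁𝔭₂ with 𝔭₁ ≠ 𝔭₂

-23 mod 4 = 1, hence disc K = -23 and O_K = ℤ[(1+√-23)/2].
disc(K) = -23 is not divisible by 13; 13 is unramified.
Legendre symbol by Euler's criterion: (-23/13) ≡ (-23)^6 ≡ 1 (mod 13), i.e. (-23/13) = 1.
d is a quadratic residue mod p, hence 13 splits in O_K.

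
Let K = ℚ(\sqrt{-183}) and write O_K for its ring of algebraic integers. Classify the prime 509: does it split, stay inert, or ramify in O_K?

d = -183 ≡ 1 (mod 4), so O_K = ℤ[(1+√-183)/2] and disc(K) = d = -183.
disc(K) = -183 is not divisible by 509; 509 is unramified.
Euler's criterion: (-183)^254 mod 509 = 1. Thus (-183|509) = 1.
d is a quadratic residue mod p, hence 509 splits in O_K.

splits completely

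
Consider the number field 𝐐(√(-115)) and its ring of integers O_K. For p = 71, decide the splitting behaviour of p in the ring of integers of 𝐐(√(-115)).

p splits

d = -115 ≡ 1 (mod 4), so O_K = ℤ[(1+√-115)/2] and disc(K) = d = -115.
Since gcd(71, -115) = 1 the prime 71 does not ramify.
Legendre symbol by Euler's criterion: (-115/71) ≡ (-115)^35 ≡ 1 (mod 71), i.e. (-115/71) = 1.
(-115/71) = 1, so 71 splits.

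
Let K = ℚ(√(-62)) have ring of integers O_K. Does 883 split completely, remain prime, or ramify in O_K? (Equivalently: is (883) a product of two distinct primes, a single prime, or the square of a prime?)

Since -62 ≢ 1 mod 4, the ring of integers is ℤ[√-62] with discriminant 4·(-62) = -248.
883 ∤ -248, so 883 is unramified.
Compute (-62/883) via Euler: 821^((883-1)/2) mod 883 = 1, so (-62/883) = 1.
Legendre symbol 1 ⇒ 883 is split.

split — (883) = 𝔭₁𝔭₂ with 𝔭₁ ≠ 𝔭₂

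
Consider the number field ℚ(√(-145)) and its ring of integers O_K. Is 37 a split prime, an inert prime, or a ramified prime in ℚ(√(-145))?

-145 mod 4 = 3, hence disc K = 4·(-145) = -580 and O_K = ℤ[√-145].
disc(K) = -580 is not divisible by 37; 37 is unramified.
Legendre symbol by Euler's criterion: (-145/37) ≡ (-145)^18 ≡ 1 (mod 37), i.e. (-145/37) = 1.
d is a quadratic residue mod p, hence 37 splits in O_K.

split — (37) = 𝔭₁𝔭₂ with 𝔭₁ ≠ 𝔭₂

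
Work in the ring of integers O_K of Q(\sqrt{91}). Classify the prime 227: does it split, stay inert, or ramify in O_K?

227 remains inert

91 mod 4 = 3, hence disc K = 4·91 = 364 and O_K = ℤ[√91].
227 ∤ 364, so 227 is unramified.
Euler's criterion: 91^113 mod 227 = 226. Thus (91|227) = -1.
Legendre symbol -1 ⇒ 227 is inert.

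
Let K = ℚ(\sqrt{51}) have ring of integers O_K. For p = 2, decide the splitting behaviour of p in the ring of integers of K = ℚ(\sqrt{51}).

Since 51 ≢ 1 mod 4, the ring of integers is ℤ[√51] with discriminant 4·51 = 204.
Ramification test: 2 | 204. The prime 2 ramifies in K.

ramified — (2) = 𝔭²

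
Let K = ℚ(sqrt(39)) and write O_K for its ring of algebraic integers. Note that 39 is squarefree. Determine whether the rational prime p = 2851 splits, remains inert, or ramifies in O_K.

2851 remains inert

d = 39 ≡ 3 (mod 4), so O_K = ℤ[√39] and disc(K) = 4d = 156.
Since gcd(2851, 156) = 1 the prime 2851 does not ramify.
(39/2851) = 39^1425 mod 2851 = 2850, giving Legendre symbol -1.
d is a non-residue mod p, hence 2851 remains inert in O_K.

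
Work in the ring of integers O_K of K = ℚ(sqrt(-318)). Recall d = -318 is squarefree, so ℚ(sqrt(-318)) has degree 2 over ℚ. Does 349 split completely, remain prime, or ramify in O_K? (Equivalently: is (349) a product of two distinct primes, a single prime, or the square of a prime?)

splits completely

-318 mod 4 = 2, hence disc K = 4·(-318) = -1272 and O_K = ℤ[√-318].
disc(K) = -1272 is not divisible by 349; 349 is unramified.
Compute (-318/349) via Euler: 31^((349-1)/2) mod 349 = 1, so (-318/349) = 1.
d is a quadratic residue mod p, hence 349 splits in O_K.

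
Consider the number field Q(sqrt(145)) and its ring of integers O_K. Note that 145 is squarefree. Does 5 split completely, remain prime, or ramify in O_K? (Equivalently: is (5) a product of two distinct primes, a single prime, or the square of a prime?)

ramified

145 mod 4 = 1, hence disc K = 145 and O_K = ℤ[(1+√145)/2].
Ramification test: 5 | 145. The prime 5 ramifies in K.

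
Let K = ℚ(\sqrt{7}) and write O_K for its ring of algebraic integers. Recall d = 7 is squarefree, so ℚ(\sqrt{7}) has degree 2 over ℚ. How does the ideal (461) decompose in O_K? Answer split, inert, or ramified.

inert

Since 7 ≢ 1 mod 4, the ring of integers is ℤ[√7] with discriminant 4·7 = 28.
461 ∤ 28, so 461 is unramified.
(7/461) = 7^230 mod 461 = 460, giving Legendre symbol -1.
Legendre symbol -1 ⇒ 461 is inert.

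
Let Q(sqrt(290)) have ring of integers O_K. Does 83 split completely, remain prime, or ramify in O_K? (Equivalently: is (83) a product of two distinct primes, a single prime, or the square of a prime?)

Since 290 ≢ 1 mod 4, the ring of integers is ℤ[√290] with discriminant 4·290 = 1160.
Since gcd(83, 1160) = 1 the prime 83 does not ramify.
(290/83) = 41^41 mod 83 = 1, giving Legendre symbol 1.
(290/83) = 1, so 83 splits.

83 splits in O_K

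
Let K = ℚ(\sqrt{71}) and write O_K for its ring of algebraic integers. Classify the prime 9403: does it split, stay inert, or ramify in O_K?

9403 splits in O_K

Since 71 ≢ 1 mod 4, the ring of integers is ℤ[√71] with discriminant 4·71 = 284.
Since gcd(9403, 284) = 1 the prime 9403 does not ramify.
Compute (71/9403) via Euler: 71^((9403-1)/2) mod 9403 = 1, so (71/9403) = 1.
Legendre symbol 1 ⇒ 9403 is split.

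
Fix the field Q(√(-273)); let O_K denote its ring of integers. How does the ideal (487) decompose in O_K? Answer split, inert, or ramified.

-273 mod 4 = 3, hence disc K = 4·(-273) = -1092 and O_K = ℤ[√-273].
Since gcd(487, -1092) = 1 the prime 487 does not ramify.
Legendre symbol by Euler's criterion: (-273/487) ≡ (-273)^243 ≡ 1 (mod 487), i.e. (-273/487) = 1.
Legendre symbol 1 ⇒ 487 is split.

split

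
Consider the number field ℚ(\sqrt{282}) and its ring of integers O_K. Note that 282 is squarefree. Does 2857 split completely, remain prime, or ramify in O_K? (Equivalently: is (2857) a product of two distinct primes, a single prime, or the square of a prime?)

d = 282 ≡ 2 (mod 4), so O_K = ℤ[√282] and disc(K) = 4d = 1128.
2857 ∤ 1128, so 2857 is unramified.
(282/2857) = 282^1428 mod 2857 = 1, giving Legendre symbol 1.
d is a quadratic residue mod p, hence 2857 splits in O_K.

split — (2857) = 𝔭₁𝔭₂ with 𝔭₁ ≠ 𝔭₂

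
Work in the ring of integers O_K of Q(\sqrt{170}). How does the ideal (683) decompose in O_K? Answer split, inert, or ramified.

170 mod 4 = 2, hence disc K = 4·170 = 680 and O_K = ℤ[√170].
683 ∤ 680, so 683 is unramified.
Euler's criterion: 170^341 mod 683 = 682. Thus (170|683) = -1.
(170/683) = -1, so 683 is inert.

p is inert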